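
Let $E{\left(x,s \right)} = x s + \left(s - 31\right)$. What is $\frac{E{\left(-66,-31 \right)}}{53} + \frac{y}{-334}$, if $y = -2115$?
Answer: $\frac{774751}{17702} \approx 43.766$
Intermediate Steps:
$E{\left(x,s \right)} = -31 + s + s x$ ($E{\left(x,s \right)} = s x + \left(-31 + s\right) = -31 + s + s x$)
$\frac{E{\left(-66,-31 \right)}}{53} + \frac{y}{-334} = \frac{-31 - 31 - -2046}{53} - \frac{2115}{-334} = \left(-31 - 31 + 2046\right) \frac{1}{53} - - \frac{2115}{334} = 1984 \cdot \frac{1}{53} + \frac{2115}{334} = \frac{1984}{53} + \frac{2115}{334} = \frac{774751}{17702}$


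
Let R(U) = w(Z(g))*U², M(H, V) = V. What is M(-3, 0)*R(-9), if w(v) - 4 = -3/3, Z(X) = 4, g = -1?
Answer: 0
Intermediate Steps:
w(v) = 3 (w(v) = 4 - 3/3 = 4 - 3*⅓ = 4 - 1 = 3)
R(U) = 3*U²
M(-3, 0)*R(-9) = 0*(3*(-9)²) = 0*(3*81) = 0*243 = 0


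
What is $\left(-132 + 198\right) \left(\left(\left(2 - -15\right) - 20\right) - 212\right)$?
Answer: $-14190$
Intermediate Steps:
$\left(-132 + 198\right) \left(\left(\left(2 - -15\right) - 20\right) - 212\right) = 66 \left(\left(\left(2 + 15\right) - 20\right) - 212\right) = 66 \left(\left(17 - 20\right) - 212\right) = 66 \left(-3 - 212\right) = 66 \left(-215\right) = -14190$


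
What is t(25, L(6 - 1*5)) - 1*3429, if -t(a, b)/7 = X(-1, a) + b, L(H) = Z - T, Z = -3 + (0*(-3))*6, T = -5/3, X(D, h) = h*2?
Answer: -11309/3 ≈ -3769.7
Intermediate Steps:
X(D, h) = 2*h
T = -5/3 (T = -5*⅓ = -5/3 ≈ -1.6667)
Z = -3 (Z = -3 + 0*6 = -3 + 0 = -3)
L(H) = -4/3 (L(H) = -3 - 1*(-5/3) = -3 + 5/3 = -4/3)
t(a, b) = -14*a - 7*b (t(a, b) = -7*(2*a + b) = -7*(b + 2*a) = -14*a - 7*b)
t(25, L(6 - 1*5)) - 1*3429 = (-14*25 - 7*(-4/3)) - 1*3429 = (-350 + 28/3) - 3429 = -1022/3 - 3429 = -11309/3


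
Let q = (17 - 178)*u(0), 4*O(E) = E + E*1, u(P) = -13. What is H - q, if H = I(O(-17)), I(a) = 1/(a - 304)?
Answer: -1308127/625 ≈ -2093.0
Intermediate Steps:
O(E) = E/2 (O(E) = (E + E*1)/4 = (E + E)/4 = (2*E)/4 = E/2)
I(a) = 1/(-304 + a)
q = 2093 (q = (17 - 178)*(-13) = -161*(-13) = 2093)
H = -2/625 (H = 1/(-304 + (1/2)*(-17)) = 1/(-304 - 17/2) = 1/(-625/2) = -2/625 ≈ -0.0032000)
H - q = -2/625 - 1*2093 = -2/625 - 2093 = -1308127/625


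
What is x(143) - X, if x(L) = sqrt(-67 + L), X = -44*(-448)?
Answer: -19712 + 2*sqrt(19) ≈ -19703.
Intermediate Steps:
X = 19712
x(143) - X = sqrt(-67 + 143) - 1*19712 = sqrt(76) - 19712 = 2*sqrt(19) - 19712 = -19712 + 2*sqrt(19)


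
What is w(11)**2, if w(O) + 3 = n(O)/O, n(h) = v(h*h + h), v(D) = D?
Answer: 81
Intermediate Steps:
n(h) = h + h**2 (n(h) = h*h + h = h**2 + h = h + h**2)
w(O) = -2 + O (w(O) = -3 + (O*(1 + O))/O = -3 + (1 + O) = -2 + O)
w(11)**2 = (-2 + 11)**2 = 9**2 = 81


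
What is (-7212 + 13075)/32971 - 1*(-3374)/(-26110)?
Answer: 2988484/61490915 ≈ 0.048600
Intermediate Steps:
(-7212 + 13075)/32971 - 1*(-3374)/(-26110) = 5863*(1/32971) + 3374*(-1/26110) = 5863/32971 - 241/1865 = 2988484/61490915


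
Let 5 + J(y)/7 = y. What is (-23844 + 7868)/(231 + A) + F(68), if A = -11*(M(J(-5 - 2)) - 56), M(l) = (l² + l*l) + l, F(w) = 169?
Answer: 25950885/153461 ≈ 169.10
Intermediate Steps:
J(y) = -35 + 7*y
M(l) = l + 2*l² (M(l) = (l² + l²) + l = 2*l² + l = l + 2*l²)
A = -153692 (A = -11*((-35 + 7*(-5 - 2))*(1 + 2*(-35 + 7*(-5 - 2))) - 56) = -11*((-35 + 7*(-7))*(1 + 2*(-35 + 7*(-7))) - 56) = -11*((-35 - 49)*(1 + 2*(-35 - 49)) - 56) = -11*(-84*(1 + 2*(-84)) - 56) = -11*(-84*(1 - 168) - 56) = -11*(-84*(-167) - 56) = -11*(14028 - 56) = -11*13972 = -153692)
(-23844 + 7868)/(231 + A) + F(68) = (-23844 + 7868)/(231 - 153692) + 169 = -15976/(-153461) + 169 = -15976*(-1/153461) + 169 = 15976/153461 + 169 = 25950885/153461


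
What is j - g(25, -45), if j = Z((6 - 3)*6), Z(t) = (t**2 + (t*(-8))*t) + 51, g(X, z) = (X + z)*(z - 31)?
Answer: -3737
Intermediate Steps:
g(X, z) = (-31 + z)*(X + z) (g(X, z) = (X + z)*(-31 + z) = (-31 + z)*(X + z))
Z(t) = 51 - 7*t**2 (Z(t) = (t**2 + (-8*t)*t) + 51 = (t**2 - 8*t**2) + 51 = -7*t**2 + 51 = 51 - 7*t**2)
j = -2217 (j = 51 - 7*36*(6 - 3)**2 = 51 - 7*(3*6)**2 = 51 - 7*18**2 = 51 - 7*324 = 51 - 2268 = -2217)
j - g(25, -45) = -2217 - ((-45)**2 - 31*25 - 31*(-45) + 25*(-45)) = -2217 - (2025 - 775 + 1395 - 1125) = -2217 - 1*1520 = -2217 - 1520 = -3737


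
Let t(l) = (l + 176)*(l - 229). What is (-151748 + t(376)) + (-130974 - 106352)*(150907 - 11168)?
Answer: -33163768518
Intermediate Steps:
t(l) = (-229 + l)*(176 + l) (t(l) = (176 + l)*(-229 + l) = (-229 + l)*(176 + l))
(-151748 + t(376)) + (-130974 - 106352)*(150907 - 11168) = (-151748 + (-40304 + 376² - 53*376)) + (-130974 - 106352)*(150907 - 11168) = (-151748 + (-40304 + 141376 - 19928)) - 237326*139739 = (-151748 + 81144) - 33163697914 = -70604 - 33163697914 = -33163768518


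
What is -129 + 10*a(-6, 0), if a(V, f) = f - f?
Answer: -129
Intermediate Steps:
a(V, f) = 0
-129 + 10*a(-6, 0) = -129 + 10*0 = -129 + 0 = -129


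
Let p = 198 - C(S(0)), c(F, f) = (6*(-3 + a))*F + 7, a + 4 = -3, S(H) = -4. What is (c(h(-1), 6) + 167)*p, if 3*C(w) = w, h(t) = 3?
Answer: -1196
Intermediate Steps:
a = -7 (a = -4 - 3 = -7)
C(w) = w/3
c(F, f) = 7 - 60*F (c(F, f) = (6*(-3 - 7))*F + 7 = (6*(-10))*F + 7 = -60*F + 7 = 7 - 60*F)
p = 598/3 (p = 198 - (-4)/3 = 198 - 1*(-4/3) = 198 + 4/3 = 598/3 ≈ 199.33)
(c(h(-1), 6) + 167)*p = ((7 - 60*3) + 167)*(598/3) = ((7 - 180) + 167)*(598/3) = (-173 + 167)*(598/3) = -6*598/3 = -1196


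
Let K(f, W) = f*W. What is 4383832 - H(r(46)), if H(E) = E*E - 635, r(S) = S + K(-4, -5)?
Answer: 4380111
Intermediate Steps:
K(f, W) = W*f
r(S) = 20 + S (r(S) = S - 5*(-4) = S + 20 = 20 + S)
H(E) = -635 + E² (H(E) = E² - 635 = -635 + E²)
4383832 - H(r(46)) = 4383832 - (-635 + (20 + 46)²) = 4383832 - (-635 + 66²) = 4383832 - (-635 + 4356) = 4383832 - 1*3721 = 4383832 - 3721 = 4380111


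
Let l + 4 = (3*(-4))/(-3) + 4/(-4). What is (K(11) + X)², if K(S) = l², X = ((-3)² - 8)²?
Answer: 4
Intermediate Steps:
X = 1 (X = (9 - 8)² = 1² = 1)
l = -1 (l = -4 + ((3*(-4))/(-3) + 4/(-4)) = -4 + (-12*(-⅓) + 4*(-¼)) = -4 + (4 - 1) = -4 + 3 = -1)
K(S) = 1 (K(S) = (-1)² = 1)
(K(11) + X)² = (1 + 1)² = 2² = 4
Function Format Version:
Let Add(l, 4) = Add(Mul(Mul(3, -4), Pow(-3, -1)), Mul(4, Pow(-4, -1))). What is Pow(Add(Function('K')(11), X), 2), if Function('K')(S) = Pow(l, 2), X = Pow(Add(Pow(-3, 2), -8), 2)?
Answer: 4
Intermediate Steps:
X = 1 (X = Pow(Add(9, -8), 2) = Pow(1, 2) = 1)
l = -1 (l = Add(-4, Add(Mul(Mul(3, -4), Pow(-3, -1)), Mul(4, Pow(-4, -1)))) = Add(-4, Add(Mul(-12, Rational(-1, 3)), Mul(4, Rational(-1, 4)))) = Add(-4, Add(4, -1)) = Add(-4, 3) = -1)
Function('K')(S) = 1 (Function('K')(S) = Pow(-1, 2) = 1)
Pow(Add(Function('K')(11), X), 2) = Pow(Add(1, 1), 2) = Pow(2, 2) = 4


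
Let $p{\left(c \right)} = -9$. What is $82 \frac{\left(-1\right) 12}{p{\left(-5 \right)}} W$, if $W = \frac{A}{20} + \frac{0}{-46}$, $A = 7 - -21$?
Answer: $\frac{2296}{15} \approx 153.07$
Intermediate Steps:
$A = 28$ ($A = 7 + 21 = 28$)
$W = \frac{7}{5}$ ($W = \frac{28}{20} + \frac{0}{-46} = 28 \cdot \frac{1}{20} + 0 \left(- \frac{1}{46}\right) = \frac{7}{5} + 0 = \frac{7}{5} \approx 1.4$)
$82 \frac{\left(-1\right) 12}{p{\left(-5 \right)}} W = 82 \frac{\left(-1\right) 12}{-9} \cdot \frac{7}{5} = 82 \left(\left(-12\right) \left(- \frac{1}{9}\right)\right) \frac{7}{5} = 82 \cdot \frac{4}{3} \cdot \frac{7}{5} = \frac{328}{3} \cdot \frac{7}{5} = \frac{2296}{15}$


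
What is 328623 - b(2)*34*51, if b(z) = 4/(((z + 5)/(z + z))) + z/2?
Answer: 2260479/7 ≈ 3.2293e+5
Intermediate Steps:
b(z) = z/2 + 8*z/(5 + z) (b(z) = 4/(((5 + z)/((2*z)))) + z*(½) = 4/(((5 + z)*(1/(2*z)))) + z/2 = 4/(((5 + z)/(2*z))) + z/2 = 4*(2*z/(5 + z)) + z/2 = 8*z/(5 + z) + z/2 = z/2 + 8*z/(5 + z))
328623 - b(2)*34*51 = 328623 - ((½)*2*(21 + 2)/(5 + 2))*34*51 = 328623 - ((½)*2*23/7)*34*51 = 328623 - ((½)*2*(⅐)*23)*34*51 = 328623 - (23/7)*34*51 = 328623 - 782*51/7 = 328623 - 1*39882/7 = 328623 - 39882/7 = 2260479/7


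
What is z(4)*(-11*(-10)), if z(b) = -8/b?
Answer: -220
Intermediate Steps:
z(4)*(-11*(-10)) = (-8/4)*(-11*(-10)) = -8*¼*110 = -2*110 = -220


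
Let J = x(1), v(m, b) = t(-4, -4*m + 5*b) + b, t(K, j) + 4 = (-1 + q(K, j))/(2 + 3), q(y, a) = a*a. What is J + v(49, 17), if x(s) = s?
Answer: 2478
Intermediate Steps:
q(y, a) = a²
t(K, j) = -21/5 + j²/5 (t(K, j) = -4 + (-1 + j²)/(2 + 3) = -4 + (-1 + j²)/5 = -4 + (-1 + j²)*(⅕) = -4 + (-⅕ + j²/5) = -21/5 + j²/5)
v(m, b) = -21/5 + b + (-4*m + 5*b)²/5 (v(m, b) = (-21/5 + (-4*m + 5*b)²/5) + b = -21/5 + b + (-4*m + 5*b)²/5)
J = 1
J + v(49, 17) = 1 + (-21/5 + 17 + (-4*49 + 5*17)²/5) = 1 + (-21/5 + 17 + (-196 + 85)²/5) = 1 + (-21/5 + 17 + (⅕)*(-111)²) = 1 + (-21/5 + 17 + (⅕)*12321) = 1 + (-21/5 + 17 + 12321/5) = 1 + 2477 = 2478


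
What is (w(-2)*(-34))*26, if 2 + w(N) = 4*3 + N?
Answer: -7072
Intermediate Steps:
w(N) = 10 + N (w(N) = -2 + (4*3 + N) = -2 + (12 + N) = 10 + N)
(w(-2)*(-34))*26 = ((10 - 2)*(-34))*26 = (8*(-34))*26 = -272*26 = -7072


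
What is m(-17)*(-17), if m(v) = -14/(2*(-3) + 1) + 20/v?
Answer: -138/5 ≈ -27.600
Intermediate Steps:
m(v) = 14/5 + 20/v (m(v) = -14/(-6 + 1) + 20/v = -14/(-5) + 20/v = -14*(-1/5) + 20/v = 14/5 + 20/v)
m(-17)*(-17) = (14/5 + 20/(-17))*(-17) = (14/5 + 20*(-1/17))*(-17) = (14/5 - 20/17)*(-17) = (138/85)*(-17) = -138/5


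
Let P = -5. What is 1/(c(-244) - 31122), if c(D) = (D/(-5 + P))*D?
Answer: -5/185378 ≈ -2.6972e-5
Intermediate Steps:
c(D) = -D**2/10 (c(D) = (D/(-5 - 5))*D = (D/(-10))*D = (D*(-1/10))*D = (-D/10)*D = -D**2/10)
1/(c(-244) - 31122) = 1/(-1/10*(-244)**2 - 31122) = 1/(-1/10*59536 - 31122) = 1/(-29768/5 - 31122) = 1/(-185378/5) = -5/185378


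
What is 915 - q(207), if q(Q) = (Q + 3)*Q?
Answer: -42555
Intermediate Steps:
q(Q) = Q*(3 + Q) (q(Q) = (3 + Q)*Q = Q*(3 + Q))
915 - q(207) = 915 - 207*(3 + 207) = 915 - 207*210 = 915 - 1*43470 = 915 - 43470 = -42555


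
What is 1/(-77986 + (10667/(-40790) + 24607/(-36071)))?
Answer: -1471336090/114745004803627 ≈ -1.2823e-5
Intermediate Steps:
1/(-77986 + (10667/(-40790) + 24607/(-36071))) = 1/(-77986 + (10667*(-1/40790) + 24607*(-1/36071))) = 1/(-77986 + (-10667/40790 - 24607/36071)) = 1/(-77986 - 1388488887/1471336090) = 1/(-114745004803627/1471336090) = -1471336090/114745004803627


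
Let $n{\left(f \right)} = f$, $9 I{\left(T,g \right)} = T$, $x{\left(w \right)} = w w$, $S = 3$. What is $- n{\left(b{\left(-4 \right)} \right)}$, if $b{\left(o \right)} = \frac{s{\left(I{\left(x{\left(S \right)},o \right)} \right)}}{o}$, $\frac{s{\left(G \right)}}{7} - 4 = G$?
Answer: $\frac{35}{4} \approx 8.75$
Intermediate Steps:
$x{\left(w \right)} = w^{2}$
$I{\left(T,g \right)} = \frac{T}{9}$
$s{\left(G \right)} = 28 + 7 G$
$b{\left(o \right)} = \frac{35}{o}$ ($b{\left(o \right)} = \frac{28 + 7 \frac{3^{2}}{9}}{o} = \frac{28 + 7 \cdot \frac{1}{9} \cdot 9}{o} = \frac{28 + 7 \cdot 1}{o} = \frac{28 + 7}{o} = \frac{35}{o}$)
$- n{\left(b{\left(-4 \right)} \right)} = - \frac{35}{-4} = - \frac{35 \left(-1\right)}{4} = \left(-1\right) \left(- \frac{35}{4}\right) = \frac{35}{4}$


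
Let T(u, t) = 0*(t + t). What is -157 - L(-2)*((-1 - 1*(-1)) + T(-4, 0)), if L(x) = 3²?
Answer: -157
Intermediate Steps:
T(u, t) = 0 (T(u, t) = 0*(2*t) = 0)
L(x) = 9
-157 - L(-2)*((-1 - 1*(-1)) + T(-4, 0)) = -157 - 9*((-1 - 1*(-1)) + 0) = -157 - 9*((-1 + 1) + 0) = -157 - 9*(0 + 0) = -157 - 9*0 = -157 - 1*0 = -157 + 0 = -157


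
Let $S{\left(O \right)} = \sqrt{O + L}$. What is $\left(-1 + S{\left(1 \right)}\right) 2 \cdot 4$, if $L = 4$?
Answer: $-8 + 8 \sqrt{5} \approx 9.8885$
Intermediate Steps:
$S{\left(O \right)} = \sqrt{4 + O}$ ($S{\left(O \right)} = \sqrt{O + 4} = \sqrt{4 + O}$)
$\left(-1 + S{\left(1 \right)}\right) 2 \cdot 4 = \left(-1 + \sqrt{4 + 1}\right) 2 \cdot 4 = \left(-1 + \sqrt{5}\right) 2 \cdot 4 = \left(-2 + 2 \sqrt{5}\right) 4 = -8 + 8 \sqrt{5}$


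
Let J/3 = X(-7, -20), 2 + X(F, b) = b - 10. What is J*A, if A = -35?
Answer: 3360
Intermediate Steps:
X(F, b) = -12 + b (X(F, b) = -2 + (b - 10) = -2 + (-10 + b) = -12 + b)
J = -96 (J = 3*(-12 - 20) = 3*(-32) = -96)
J*A = -96*(-35) = 3360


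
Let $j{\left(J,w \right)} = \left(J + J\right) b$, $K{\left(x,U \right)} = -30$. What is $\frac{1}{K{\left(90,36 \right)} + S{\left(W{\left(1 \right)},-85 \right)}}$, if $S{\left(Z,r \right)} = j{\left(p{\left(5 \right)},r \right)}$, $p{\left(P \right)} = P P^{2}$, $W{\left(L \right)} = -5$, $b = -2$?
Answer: $- \frac{1}{530} \approx -0.0018868$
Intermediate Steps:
$p{\left(P \right)} = P^{3}$
$j{\left(J,w \right)} = - 4 J$ ($j{\left(J,w \right)} = \left(J + J\right) \left(-2\right) = 2 J \left(-2\right) = - 4 J$)
$S{\left(Z,r \right)} = -500$ ($S{\left(Z,r \right)} = - 4 \cdot 5^{3} = \left(-4\right) 125 = -500$)
$\frac{1}{K{\left(90,36 \right)} + S{\left(W{\left(1 \right)},-85 \right)}} = \frac{1}{-30 - 500} = \frac{1}{-530} = - \frac{1}{530}$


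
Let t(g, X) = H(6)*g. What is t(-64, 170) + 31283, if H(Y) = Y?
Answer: 30899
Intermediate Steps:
t(g, X) = 6*g
t(-64, 170) + 31283 = 6*(-64) + 31283 = -384 + 31283 = 30899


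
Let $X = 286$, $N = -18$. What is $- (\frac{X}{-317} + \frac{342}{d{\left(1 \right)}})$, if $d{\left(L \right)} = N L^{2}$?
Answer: $\frac{6309}{317} \approx 19.902$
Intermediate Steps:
$d{\left(L \right)} = - 18 L^{2}$
$- (\frac{X}{-317} + \frac{342}{d{\left(1 \right)}}) = - (\frac{286}{-317} + \frac{342}{\left(-18\right) 1^{2}}) = - (286 \left(- \frac{1}{317}\right) + \frac{342}{\left(-18\right) 1}) = - (- \frac{286}{317} + \frac{342}{-18}) = - (- \frac{286}{317} + 342 \left(- \frac{1}{18}\right)) = - (- \frac{286}{317} - 19) = \left(-1\right) \left(- \frac{6309}{317}\right) = \frac{6309}{317}$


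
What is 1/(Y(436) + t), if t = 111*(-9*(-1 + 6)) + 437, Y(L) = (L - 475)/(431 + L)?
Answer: -289/1317275 ≈ -0.00021939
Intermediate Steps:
Y(L) = (-475 + L)/(431 + L)
t = -4558 (t = 111*(-9*5) + 437 = 111*(-45) + 437 = -4995 + 437 = -4558)
1/(Y(436) + t) = 1/((-475 + 436)/(431 + 436) - 4558) = 1/(-39/867 - 4558) = 1/((1/867)*(-39) - 4558) = 1/(-13/289 - 4558) = 1/(-1317275/289) = -289/1317275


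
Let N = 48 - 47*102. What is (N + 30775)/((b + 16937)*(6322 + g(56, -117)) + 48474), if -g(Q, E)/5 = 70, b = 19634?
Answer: 26029/218450486 ≈ 0.00011915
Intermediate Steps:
g(Q, E) = -350 (g(Q, E) = -5*70 = -350)
N = -4746 (N = 48 - 4794 = -4746)
(N + 30775)/((b + 16937)*(6322 + g(56, -117)) + 48474) = (-4746 + 30775)/((19634 + 16937)*(6322 - 350) + 48474) = 26029/(36571*5972 + 48474) = 26029/(218402012 + 48474) = 26029/218450486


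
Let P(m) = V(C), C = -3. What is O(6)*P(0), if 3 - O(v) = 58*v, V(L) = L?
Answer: 1035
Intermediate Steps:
O(v) = 3 - 58*v
P(m) = -3
O(6)*P(0) = (3 - 58*6)*(-3) = (3 - 348)*(-3) = -345*(-3) = 1035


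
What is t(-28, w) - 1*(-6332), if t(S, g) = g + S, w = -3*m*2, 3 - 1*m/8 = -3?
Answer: 6016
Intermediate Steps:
m = 48 (m = 24 - 8*(-3) = 24 + 24 = 48)
w = -288 (w = -3*48*2 = -144*2 = -288)
t(S, g) = S + g
t(-28, w) - 1*(-6332) = (-28 - 288) - 1*(-6332) = -316 + 6332 = 6016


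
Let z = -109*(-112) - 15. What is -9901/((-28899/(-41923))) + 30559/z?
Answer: -5060182718698/352365507 ≈ -14361.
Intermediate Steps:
z = 12193 (z = 12208 - 15 = 12193)
-9901/((-28899/(-41923))) + 30559/z = -9901/((-28899/(-41923))) + 30559/12193 = -9901/((-28899*(-1/41923))) + 30559*(1/12193) = -9901/28899/41923 + 30559/12193 = -9901*41923/28899 + 30559/12193 = -415079623/28899 + 30559/12193 = -5060182718698/352365507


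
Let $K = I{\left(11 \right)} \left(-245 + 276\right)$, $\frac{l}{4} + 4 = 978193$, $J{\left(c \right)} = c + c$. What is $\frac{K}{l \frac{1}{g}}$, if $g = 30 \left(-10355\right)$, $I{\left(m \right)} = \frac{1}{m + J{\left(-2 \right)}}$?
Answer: $- \frac{1605025}{4564882} \approx -0.3516$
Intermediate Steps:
$J{\left(c \right)} = 2 c$
$l = 3912756$ ($l = -16 + 4 \cdot 978193 = -16 + 3912772 = 3912756$)
$I{\left(m \right)} = \frac{1}{-4 + m}$ ($I{\left(m \right)} = \frac{1}{m + 2 \left(-2\right)} = \frac{1}{m - 4} = \frac{1}{-4 + m}$)
$g = -310650$
$K = \frac{31}{7}$ ($K = \frac{-245 + 276}{-4 + 11} = \frac{1}{7} \cdot 31 = \frac{31}{7} \approx 4.4286$)
$\frac{K}{l \frac{1}{g}} = \frac{31}{7 \frac{3912756}{-310650}} = \frac{31}{7 \cdot 3912756 \left(- \frac{1}{310650}\right)} = \frac{31}{7 \left(- \frac{652126}{51775}\right)} = \frac{31}{7} \left(- \frac{51775}{652126}\right) = - \frac{1605025}{4564882}$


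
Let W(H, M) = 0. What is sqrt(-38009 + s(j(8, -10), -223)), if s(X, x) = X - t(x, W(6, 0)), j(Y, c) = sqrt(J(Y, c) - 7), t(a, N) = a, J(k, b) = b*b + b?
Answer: sqrt(-37786 + sqrt(83)) ≈ 194.36*I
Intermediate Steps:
J(k, b) = b + b**2 (J(k, b) = b**2 + b = b + b**2)
j(Y, c) = sqrt(-7 + c*(1 + c)) (j(Y, c) = sqrt(c*(1 + c) - 7) = sqrt(-7 + c*(1 + c)))
s(X, x) = X - x
sqrt(-38009 + s(j(8, -10), -223)) = sqrt(-38009 + (sqrt(-7 - 10*(1 - 10)) - 1*(-223))) = sqrt(-38009 + (sqrt(-7 - 10*(-9)) + 223)) = sqrt(-38009 + (sqrt(-7 + 90) + 223)) = sqrt(-38009 + (sqrt(83) + 223)) = sqrt(-38009 + (223 + sqrt(83))) = sqrt(-37786 + sqrt(83))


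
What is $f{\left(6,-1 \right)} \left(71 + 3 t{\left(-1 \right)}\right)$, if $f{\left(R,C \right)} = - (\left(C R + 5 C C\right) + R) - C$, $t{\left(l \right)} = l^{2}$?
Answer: $-296$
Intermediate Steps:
$f{\left(R,C \right)} = - C - R - 5 C^{2} - C R$ ($f{\left(R,C \right)} = - (\left(C R + 5 C^{2}\right) + R) - C = - (\left(5 C^{2} + C R\right) + R) - C = - (R + 5 C^{2} + C R) - C = \left(- R - 5 C^{2} - C R\right) - C = - C - R - 5 C^{2} - C R$)
$f{\left(6,-1 \right)} \left(71 + 3 t{\left(-1 \right)}\right) = \left(\left(-1\right) \left(-1\right) - 6 - 5 \left(-1\right)^{2} - \left(-1\right) 6\right) \left(71 + 3 \left(-1\right)^{2}\right) = \left(1 - 6 - 5 + 6\right) \left(71 + 3 \cdot 1\right) = \left(1 - 6 - 5 + 6\right) \left(71 + 3\right) = \left(-4\right) 74 = -296$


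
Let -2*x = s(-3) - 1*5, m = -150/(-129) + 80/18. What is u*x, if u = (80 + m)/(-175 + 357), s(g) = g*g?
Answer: -33130/35217 ≈ -0.94074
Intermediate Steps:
m = 2170/387 (m = -150*(-1/129) + 80*(1/18) = 50/43 + 40/9 = 2170/387 ≈ 5.6072)
s(g) = g²
x = -2 (x = -((-3)² - 1*5)/2 = -(9 - 5)/2 = -½*4 = -2)
u = 16565/35217 (u = (80 + 2170/387)/(-175 + 357) = (33130/387)/182 = (33130/387)*(1/182) = 16565/35217 ≈ 0.47037)
u*x = (16565/35217)*(-2) = -33130/35217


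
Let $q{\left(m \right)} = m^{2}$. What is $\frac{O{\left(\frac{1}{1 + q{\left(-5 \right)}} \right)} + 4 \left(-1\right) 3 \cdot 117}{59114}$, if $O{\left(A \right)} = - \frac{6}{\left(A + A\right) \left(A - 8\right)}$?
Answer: $- \frac{48100}{2039433} \approx -0.023585$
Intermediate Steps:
$O{\left(A \right)} = - \frac{3}{A \left(-8 + A\right)}$ ($O{\left(A \right)} = - \frac{6}{2 A \left(-8 + A\right)} = - 6 \frac{1}{2 A \left(-8 + A\right)} = - \frac{3}{A \left(-8 + A\right)}$)
$\frac{O{\left(\frac{1}{1 + q{\left(-5 \right)}} \right)} + 4 \left(-1\right) 3 \cdot 117}{59114} = \frac{- \frac{3}{\frac{1}{1 + \left(-5\right)^{2}} \left(-8 + \frac{1}{1 + \left(-5\right)^{2}}\right)} + 4 \left(-1\right) 3 \cdot 117}{59114} = \left(- \frac{3}{\frac{1}{1 + 25} \left(-8 + \frac{1}{1 + 25}\right)} + \left(-4\right) 3 \cdot 117\right) \frac{1}{59114} = \left(- \frac{3}{\frac{1}{26} \left(-8 + \frac{1}{26}\right)} - 1404\right) \frac{1}{59114} = \left(- \frac{3 \frac{1}{\frac{1}{26}}}{-8 + \frac{1}{26}} - 1404\right) \frac{1}{59114} = \left(\left(-3\right) 26 \frac{1}{- \frac{207}{26}} - 1404\right) \frac{1}{59114} = \left(\left(-3\right) 26 \left(- \frac{26}{207}\right) - 1404\right) \frac{1}{59114} = \left(\frac{676}{69} - 1404\right) \frac{1}{59114} = \left(- \frac{96200}{69}\right) \frac{1}{59114} = - \frac{48100}{2039433}$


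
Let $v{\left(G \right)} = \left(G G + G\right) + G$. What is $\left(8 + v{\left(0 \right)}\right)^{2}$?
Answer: $64$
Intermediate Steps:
$v{\left(G \right)} = G^{2} + 2 G$ ($v{\left(G \right)} = \left(G^{2} + G\right) + G = \left(G + G^{2}\right) + G = G^{2} + 2 G$)
$\left(8 + v{\left(0 \right)}\right)^{2} = \left(8 + 0 \left(2 + 0\right)\right)^{2} = \left(8 + 0 \cdot 2\right)^{2} = \left(8 + 0\right)^{2} = 8^{2} = 64$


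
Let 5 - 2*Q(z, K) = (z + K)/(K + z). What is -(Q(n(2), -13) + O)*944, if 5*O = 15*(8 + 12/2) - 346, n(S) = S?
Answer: 118944/5 ≈ 23789.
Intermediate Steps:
Q(z, K) = 2 (Q(z, K) = 5/2 - (z + K)/(2*(K + z)) = 5/2 - (K + z)/(2*(K + z)) = 5/2 - ½*1 = 5/2 - ½ = 2)
O = -136/5 (O = (15*(8 + 12/2) - 346)/5 = (15*(8 + 12*(½)) - 346)/5 = (15*(8 + 6) - 346)/5 = (15*14 - 346)/5 = (210 - 346)/5 = (⅕)*(-136) = -136/5 ≈ -27.200)
-(Q(n(2), -13) + O)*944 = -(2 - 136/5)*944 = -(-126)*944/5 = -1*(-118944/5) = 118944/5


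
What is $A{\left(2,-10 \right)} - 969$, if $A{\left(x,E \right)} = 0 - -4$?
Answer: $-965$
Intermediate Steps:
$A{\left(x,E \right)} = 4$ ($A{\left(x,E \right)} = 0 + 4 = 4$)
$A{\left(2,-10 \right)} - 969 = 4 - 969 = -965$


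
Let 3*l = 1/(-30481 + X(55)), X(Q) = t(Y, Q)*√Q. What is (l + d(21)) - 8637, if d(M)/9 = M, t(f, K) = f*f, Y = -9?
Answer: -2139795088595/253290138 - 27*√55/928730506 ≈ -8448.0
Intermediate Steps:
t(f, K) = f²
d(M) = 9*M
X(Q) = 81*√Q (X(Q) = (-9)²*√Q = 81*√Q)
l = 1/(3*(-30481 + 81*√55)) ≈ -1.1156e-5
(l + d(21)) - 8637 = ((-2771/253290138 - 27*√55/928730506) + 9*21) - 8637 = ((-2771/253290138 - 27*√55/928730506) + 189) - 8637 = (47871833311/253290138 - 27*√55/928730506) - 8637 = -2139795088595/253290138 - 27*√55/928730506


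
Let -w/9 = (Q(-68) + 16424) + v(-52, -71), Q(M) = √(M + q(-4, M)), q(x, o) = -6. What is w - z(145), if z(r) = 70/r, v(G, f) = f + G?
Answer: -4254575/29 - 9*I*√74 ≈ -1.4671e+5 - 77.421*I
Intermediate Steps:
v(G, f) = G + f
Q(M) = √(-6 + M) (Q(M) = √(M - 6) = √(-6 + M))
w = -146709 - 9*I*√74 (w = -9*((√(-6 - 68) + 16424) + (-52 - 71)) = -9*((√(-74) + 16424) - 123) = -9*((I*√74 + 16424) - 123) = -9*((16424 + I*√74) - 123) = -9*(16301 + I*√74) = -146709 - 9*I*√74 ≈ -1.4671e+5 - 77.421*I)
w - z(145) = (-146709 - 9*I*√74) - 70/145 = (-146709 - 9*I*√74) - 1*14/29 = (-146709 - 9*I*√74) - 14/29 = -4254575/29 - 9*I*√74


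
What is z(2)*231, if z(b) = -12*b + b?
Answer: -5082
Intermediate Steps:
z(b) = -11*b
z(2)*231 = -11*2*231 = -22*231 = -5082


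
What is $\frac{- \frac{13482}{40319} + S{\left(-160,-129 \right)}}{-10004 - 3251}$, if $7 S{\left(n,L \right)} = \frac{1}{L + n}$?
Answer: $\frac{5462881}{216229708387} \approx 2.5264 \cdot 10^{-5}$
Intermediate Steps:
$S{\left(n,L \right)} = \frac{1}{7 \left(L + n\right)}$
$\frac{- \frac{13482}{40319} + S{\left(-160,-129 \right)}}{-10004 - 3251} = \frac{- \frac{13482}{40319} + \frac{1}{7 \left(-129 - 160\right)}}{-10004 - 3251} = \frac{\left(-13482\right) \frac{1}{40319} + \frac{1}{7 \left(-289\right)}}{-13255} = \left(- \frac{13482}{40319} + \frac{1}{7} \left(- \frac{1}{289}\right)\right) \left(- \frac{1}{13255}\right) = \left(- \frac{13482}{40319} - \frac{1}{2023}\right) \left(- \frac{1}{13255}\right) = \left(- \frac{27314405}{81565337}\right) \left(- \frac{1}{13255}\right) = \frac{5462881}{216229708387}$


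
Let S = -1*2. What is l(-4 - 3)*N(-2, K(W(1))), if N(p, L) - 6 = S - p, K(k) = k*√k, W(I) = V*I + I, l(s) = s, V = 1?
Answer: -42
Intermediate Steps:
S = -2
W(I) = 2*I (W(I) = 1*I + I = I + I = 2*I)
K(k) = k^(3/2)
N(p, L) = 4 - p (N(p, L) = 6 + (-2 - p) = 4 - p)
l(-4 - 3)*N(-2, K(W(1))) = (-4 - 3)*(4 - 1*(-2)) = -7*(4 + 2) = -7*6 = -42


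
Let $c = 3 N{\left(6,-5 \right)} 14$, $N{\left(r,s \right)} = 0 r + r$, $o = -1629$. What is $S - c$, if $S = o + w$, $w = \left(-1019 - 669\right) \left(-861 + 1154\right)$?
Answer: $-496465$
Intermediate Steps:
$w = -494584$ ($w = \left(-1688\right) 293 = -494584$)
$N{\left(r,s \right)} = r$ ($N{\left(r,s \right)} = 0 + r = r$)
$S = -496213$ ($S = -1629 - 494584 = -496213$)
$c = 252$ ($c = 3 \cdot 6 \cdot 14 = 18 \cdot 14 = 252$)
$S - c = -496213 - 252 = -496465$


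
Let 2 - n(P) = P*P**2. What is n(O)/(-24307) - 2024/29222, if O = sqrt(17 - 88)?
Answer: -24627906/355149577 - 71*I*sqrt(71)/24307 ≈ -0.069345 - 0.024613*I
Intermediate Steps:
O = I*sqrt(71) (O = sqrt(-71) = I*sqrt(71) ≈ 8.4261*I)
n(P) = 2 - P**3 (n(P) = 2 - P*P**2 = 2 - P**3)
n(O)/(-24307) - 2024/29222 = (2 - (I*sqrt(71))**3)/(-24307) - 2024/29222 = (2 - (-71)*I*sqrt(71))*(-1/24307) - 2024*1/29222 = (2 + 71*I*sqrt(71))*(-1/24307) - 1012/14611 = (-2/24307 - 71*I*sqrt(71)/24307) - 1012/14611 = -24627906/355149577 - 71*I*sqrt(71)/24307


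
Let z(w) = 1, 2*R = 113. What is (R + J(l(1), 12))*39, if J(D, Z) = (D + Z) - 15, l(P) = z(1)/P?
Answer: 4251/2 ≈ 2125.5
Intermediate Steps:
R = 113/2 (R = (1/2)*113 = 113/2 ≈ 56.500)
l(P) = 1/P
J(D, Z) = -15 + D + Z
(R + J(l(1), 12))*39 = (113/2 + (-15 + 1/1 + 12))*39 = (113/2 + (-15 + 1 + 12))*39 = (113/2 - 2)*39 = (109/2)*39 = 4251/2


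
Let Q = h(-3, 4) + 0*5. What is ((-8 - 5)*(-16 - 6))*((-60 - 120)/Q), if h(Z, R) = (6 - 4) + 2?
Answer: -12870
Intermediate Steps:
h(Z, R) = 4 (h(Z, R) = 2 + 2 = 4)
Q = 4 (Q = 4 + 0*5 = 4 + 0 = 4)
((-8 - 5)*(-16 - 6))*((-60 - 120)/Q) = ((-8 - 5)*(-16 - 6))*((-60 - 120)/4) = (-13*(-22))*(-180*¼) = 286*(-45) = -12870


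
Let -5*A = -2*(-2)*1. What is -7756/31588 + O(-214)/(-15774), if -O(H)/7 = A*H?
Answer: -52805053/311418195 ≈ -0.16956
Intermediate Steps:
A = -⅘ (A = -(-2*(-2))/5 = -4/5 = -⅕*4 = -⅘ ≈ -0.80000)
O(H) = 28*H/5 (O(H) = -(-28)*H/5 = 28*H/5)
-7756/31588 + O(-214)/(-15774) = -7756/31588 + ((28/5)*(-214))/(-15774) = -7756*1/31588 - 5992/5*(-1/15774) = -1939/7897 + 2996/39435 = -52805053/311418195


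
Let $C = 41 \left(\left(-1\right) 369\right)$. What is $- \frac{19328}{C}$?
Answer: $\frac{19328}{15129} \approx 1.2775$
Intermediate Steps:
$C = -15129$ ($C = 41 \left(-369\right) = -15129$)
$- \frac{19328}{C} = - \frac{19328}{-15129} = \left(-19328\right) \left(- \frac{1}{15129}\right) = \frac{19328}{15129}$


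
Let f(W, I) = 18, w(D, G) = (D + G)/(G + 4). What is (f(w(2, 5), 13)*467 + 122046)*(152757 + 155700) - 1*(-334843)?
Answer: 40239167407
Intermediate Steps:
w(D, G) = (D + G)/(4 + G)
(f(w(2, 5), 13)*467 + 122046)*(152757 + 155700) - 1*(-334843) = (18*467 + 122046)*(152757 + 155700) - 1*(-334843) = (8406 + 122046)*308457 + 334843 = 130452*308457 + 334843 = 40238832564 + 334843 = 40239167407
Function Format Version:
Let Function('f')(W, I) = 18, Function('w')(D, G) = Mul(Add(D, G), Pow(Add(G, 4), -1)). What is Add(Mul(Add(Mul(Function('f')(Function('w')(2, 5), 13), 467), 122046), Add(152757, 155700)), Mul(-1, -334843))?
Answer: 40239167407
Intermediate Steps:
Function('w')(D, G) = Mul(Pow(Add(4, G), -1), Add(D, G)) (Function('w')(D, G) = Mul(Add(D, G), Pow(Add(4, G), -1)) = Mul(Pow(Add(4, G), -1), Add(D, G)))
Add(Mul(Add(Mul(Function('f')(Function('w')(2, 5), 13), 467), 122046), Add(152757, 155700)), Mul(-1, -334843)) = Add(Mul(Add(Mul(18, 467), 122046), Add(152757, 155700)), Mul(-1, -334843)) = Add(Mul(Add(8406, 122046), 308457), 334843) = Add(Mul(130452, 308457), 334843) = Add(40238832564, 334843) = 40239167407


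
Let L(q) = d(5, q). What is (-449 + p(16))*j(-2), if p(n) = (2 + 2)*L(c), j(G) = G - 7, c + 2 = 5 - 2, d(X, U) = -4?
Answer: 4185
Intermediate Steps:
c = 1 (c = -2 + (5 - 2) = -2 + 3 = 1)
L(q) = -4
j(G) = -7 + G
p(n) = -16 (p(n) = (2 + 2)*(-4) = 4*(-4) = -16)
(-449 + p(16))*j(-2) = (-449 - 16)*(-7 - 2) = -465*(-9) = 4185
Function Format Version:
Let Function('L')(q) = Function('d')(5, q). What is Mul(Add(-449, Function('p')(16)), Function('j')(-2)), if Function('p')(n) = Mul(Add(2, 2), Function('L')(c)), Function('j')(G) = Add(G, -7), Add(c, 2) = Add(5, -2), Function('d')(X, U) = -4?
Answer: 4185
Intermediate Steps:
c = 1 (c = Add(-2, Add(5, -2)) = Add(-2, 3) = 1)
Function('L')(q) = -4
Function('j')(G) = Add(-7, G)
Function('p')(n) = -16 (Function('p')(n) = Mul(Add(2, 2), -4) = Mul(4, -4) = -16)
Mul(Add(-449, Function('p')(16)), Function('j')(-2)) = Mul(Add(-449, -16), Add(-7, -2)) = Mul(-465, -9) = 4185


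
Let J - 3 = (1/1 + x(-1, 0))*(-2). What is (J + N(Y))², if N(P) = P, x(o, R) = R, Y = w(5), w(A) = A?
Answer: 36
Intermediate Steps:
Y = 5
J = 1 (J = 3 + (1/1 + 0)*(-2) = 3 + (1 + 0)*(-2) = 3 + 1*(-2) = 3 - 2 = 1)
(J + N(Y))² = (1 + 5)² = 6² = 36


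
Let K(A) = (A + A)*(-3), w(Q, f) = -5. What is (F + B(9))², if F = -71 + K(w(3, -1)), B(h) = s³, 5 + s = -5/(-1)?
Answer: 1681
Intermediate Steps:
s = 0 (s = -5 - 5/(-1) = -5 - 5*(-1) = -5 + 5 = 0)
B(h) = 0 (B(h) = 0³ = 0)
K(A) = -6*A (K(A) = (2*A)*(-3) = -6*A)
F = -41 (F = -71 - 6*(-5) = -71 + 30 = -41)
(F + B(9))² = (-41 + 0)² = (-41)² = 1681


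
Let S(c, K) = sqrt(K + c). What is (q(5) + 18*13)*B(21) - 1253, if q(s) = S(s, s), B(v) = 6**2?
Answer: 7171 + 36*sqrt(10) ≈ 7284.8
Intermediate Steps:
B(v) = 36
q(s) = sqrt(2)*sqrt(s) (q(s) = sqrt(s + s) = sqrt(2*s) = sqrt(2)*sqrt(s))
(q(5) + 18*13)*B(21) - 1253 = (sqrt(2)*sqrt(5) + 18*13)*36 - 1253 = (sqrt(10) + 234)*36 - 1253 = (234 + sqrt(10))*36 - 1253 = (8424 + 36*sqrt(10)) - 1253 = 7171 + 36*sqrt(10)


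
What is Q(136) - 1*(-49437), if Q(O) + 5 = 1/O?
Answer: 6722753/136 ≈ 49432.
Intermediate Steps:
Q(O) = -5 + 1/O
Q(136) - 1*(-49437) = (-5 + 1/136) - 1*(-49437) = (-5 + 1/136) + 49437 = -679/136 + 49437 = 6722753/136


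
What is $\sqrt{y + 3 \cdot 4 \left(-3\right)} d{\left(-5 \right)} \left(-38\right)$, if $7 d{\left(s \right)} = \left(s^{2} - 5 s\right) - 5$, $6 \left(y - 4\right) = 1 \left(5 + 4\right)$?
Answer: $- \frac{855 i \sqrt{122}}{7} \approx - 1349.1 i$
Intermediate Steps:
$y = \frac{11}{2}$ ($y = 4 + \frac{1 \left(5 + 4\right)}{6} = 4 + \frac{1 \cdot 9}{6} = 4 + \frac{1}{6} \cdot 9 = 4 + \frac{3}{2} = \frac{11}{2} \approx 5.5$)
$d{\left(s \right)} = - \frac{5}{7} - \frac{5 s}{7} + \frac{s^{2}}{7}$ ($d{\left(s \right)} = \frac{\left(s^{2} - 5 s\right) - 5}{7} = \frac{-5 + s^{2} - 5 s}{7} = - \frac{5}{7} - \frac{5 s}{7} + \frac{s^{2}}{7}$)
$\sqrt{y + 3 \cdot 4 \left(-3\right)} d{\left(-5 \right)} \left(-38\right) = \sqrt{\frac{11}{2} + 3 \cdot 4 \left(-3\right)} \left(- \frac{5}{7} - - \frac{25}{7} + \frac{\left(-5\right)^{2}}{7}\right) \left(-38\right) = \sqrt{\frac{11}{2} + 12 \left(-3\right)} \left(- \frac{5}{7} + \frac{25}{7} + \frac{1}{7} \cdot 25\right) \left(-38\right) = \sqrt{\frac{11}{2} - 36} \left(- \frac{5}{7} + \frac{25}{7} + \frac{25}{7}\right) \left(-38\right) = \sqrt{- \frac{61}{2}} \cdot \frac{45}{7} \left(-38\right) = \frac{i \sqrt{122}}{2} \cdot \frac{45}{7} \left(-38\right) = \frac{45 i \sqrt{122}}{14} \left(-38\right) = - \frac{855 i \sqrt{122}}{7}$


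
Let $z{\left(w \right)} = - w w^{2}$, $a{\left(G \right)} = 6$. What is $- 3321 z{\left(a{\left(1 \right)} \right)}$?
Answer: $717336$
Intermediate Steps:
$z{\left(w \right)} = - w^{3}$
$- 3321 z{\left(a{\left(1 \right)} \right)} = - 3321 \left(- 6^{3}\right) = - 3321 \left(\left(-1\right) 216\right) = \left(-3321\right) \left(-216\right) = 717336$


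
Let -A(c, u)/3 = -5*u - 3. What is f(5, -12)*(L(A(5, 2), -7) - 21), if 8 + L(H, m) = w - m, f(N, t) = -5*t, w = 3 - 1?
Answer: -1200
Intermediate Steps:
w = 2
A(c, u) = 9 + 15*u (A(c, u) = -3*(-5*u - 3) = -3*(-3 - 5*u) = 9 + 15*u)
L(H, m) = -6 - m (L(H, m) = -8 + (2 - m) = -6 - m)
f(5, -12)*(L(A(5, 2), -7) - 21) = (-5*(-12))*((-6 - 1*(-7)) - 21) = 60*((-6 + 7) - 21) = 60*(1 - 21) = 60*(-20) = -1200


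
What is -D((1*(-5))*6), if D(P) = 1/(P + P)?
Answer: 1/60 ≈ 0.016667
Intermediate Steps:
D(P) = 1/(2*P)
-D((1*(-5))*6) = -1/(2*((1*(-5))*6)) = -1/(2*((-5*6))) = -1/(2*(-30)) = -(-1)/(2*30) = -1*(-1/60) = 1/60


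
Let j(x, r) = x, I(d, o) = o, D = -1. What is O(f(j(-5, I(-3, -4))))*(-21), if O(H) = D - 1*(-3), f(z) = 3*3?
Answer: -42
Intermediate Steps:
f(z) = 9
O(H) = 2 (O(H) = -1 - 1*(-3) = -1 + 3 = 2)
O(f(j(-5, I(-3, -4))))*(-21) = 2*(-21) = -42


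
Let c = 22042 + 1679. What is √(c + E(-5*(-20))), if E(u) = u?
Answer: √23821 ≈ 154.34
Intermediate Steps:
c = 23721
√(c + E(-5*(-20))) = √(23721 - 5*(-20)) = √(23721 + 100) = √23821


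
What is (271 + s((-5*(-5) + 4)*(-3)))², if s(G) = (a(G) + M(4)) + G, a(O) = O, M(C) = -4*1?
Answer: 8649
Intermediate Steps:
M(C) = -4
s(G) = -4 + 2*G (s(G) = (G - 4) + G = (-4 + G) + G = -4 + 2*G)
(271 + s((-5*(-5) + 4)*(-3)))² = (271 + (-4 + 2*((-5*(-5) + 4)*(-3))))² = (271 + (-4 + 2*((25 + 4)*(-3))))² = (271 + (-4 + 2*(29*(-3))))² = (271 + (-4 + 2*(-87)))² = (271 + (-4 - 174))² = (271 - 178)² = 93² = 8649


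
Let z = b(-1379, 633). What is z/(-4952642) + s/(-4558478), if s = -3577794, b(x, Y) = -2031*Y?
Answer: 11790008496771/11288254799438 ≈ 1.0444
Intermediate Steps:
z = -1285623 (z = -2031*633 = -1285623)
z/(-4952642) + s/(-4558478) = -1285623/(-4952642) - 3577794/(-4558478) = -1285623*(-1/4952642) - 3577794*(-1/4558478) = 1285623/4952642 + 1788897/2279239 = 11790008496771/11288254799438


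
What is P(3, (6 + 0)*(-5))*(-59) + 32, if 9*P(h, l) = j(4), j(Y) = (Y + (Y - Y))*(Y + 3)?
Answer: -1364/9 ≈ -151.56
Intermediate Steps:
j(Y) = Y*(3 + Y) (j(Y) = (Y + 0)*(3 + Y) = Y*(3 + Y))
P(h, l) = 28/9 (P(h, l) = (4*(3 + 4))/9 = (4*7)/9 = (1/9)*28 = 28/9)
P(3, (6 + 0)*(-5))*(-59) + 32 = (28/9)*(-59) + 32 = -1652/9 + 32 = -1364/9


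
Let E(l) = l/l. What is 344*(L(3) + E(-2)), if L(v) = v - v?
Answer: 344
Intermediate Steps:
L(v) = 0
E(l) = 1
344*(L(3) + E(-2)) = 344*(0 + 1) = 344*1 = 344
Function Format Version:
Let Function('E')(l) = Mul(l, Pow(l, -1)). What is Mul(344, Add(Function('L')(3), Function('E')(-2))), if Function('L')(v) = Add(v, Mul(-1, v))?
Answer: 344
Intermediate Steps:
Function('L')(v) = 0
Function('E')(l) = 1
Mul(344, Add(Function('L')(3), Function('E')(-2))) = Mul(344, Add(0, 1)) = Mul(344, 1) = 344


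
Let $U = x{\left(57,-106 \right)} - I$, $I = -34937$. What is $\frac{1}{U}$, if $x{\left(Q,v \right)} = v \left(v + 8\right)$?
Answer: $\frac{1}{45325} \approx 2.2063 \cdot 10^{-5}$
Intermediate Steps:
$x{\left(Q,v \right)} = v \left(8 + v\right)$
$U = 45325$ ($U = - 106 \left(8 - 106\right) - -34937 = \left(-106\right) \left(-98\right) + 34937 = 10388 + 34937 = 45325$)
$\frac{1}{U} = \frac{1}{45325}$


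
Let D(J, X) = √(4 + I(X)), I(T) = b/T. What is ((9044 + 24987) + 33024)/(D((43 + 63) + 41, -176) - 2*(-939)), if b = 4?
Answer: 5540888760/155182721 - 670550*√77/155182721 ≈ 35.668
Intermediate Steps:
I(T) = 4/T
D(J, X) = √(4 + 4/X)
((9044 + 24987) + 33024)/(D((43 + 63) + 41, -176) - 2*(-939)) = ((9044 + 24987) + 33024)/(2*√((1 - 176)/(-176)) - 2*(-939)) = (34031 + 33024)/(2*√(-1/176*(-175)) + 1878) = 67055/(2*√(175/176) + 1878) = 67055/(2*(5*√77/44) + 1878) = 67055/(5*√77/22 + 1878) = 67055/(1878 + 5*√77/22)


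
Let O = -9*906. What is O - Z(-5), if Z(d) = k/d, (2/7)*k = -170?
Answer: -8273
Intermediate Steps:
k = -595 (k = (7/2)*(-170) = -595)
O = -8154
Z(d) = -595/d
O - Z(-5) = -8154 - (-595)/(-5) = -8154 - (-595)*(-1)/5 = -8154 - 1*119 = -8154 - 119 = -8273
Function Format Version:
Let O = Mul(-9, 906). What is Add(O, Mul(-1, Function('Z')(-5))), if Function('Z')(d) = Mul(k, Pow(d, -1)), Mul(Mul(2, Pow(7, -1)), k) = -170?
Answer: -8273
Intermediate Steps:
k = -595 (k = Mul(Rational(7, 2), -170) = -595)
O = -8154
Function('Z')(d) = Mul(-595, Pow(d, -1))
Add(O, Mul(-1, Function('Z')(-5))) = Add(-8154, Mul(-1, Mul(-595, Pow(-5, -1)))) = Add(-8154, Mul(-1, Mul(-595, Rational(-1, 5)))) = Add(-8154, Mul(-1, 119)) = Add(-8154, -119) = -8273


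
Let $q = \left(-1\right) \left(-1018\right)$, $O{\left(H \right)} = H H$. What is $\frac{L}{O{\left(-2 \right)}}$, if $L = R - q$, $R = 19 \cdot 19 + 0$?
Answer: $- \frac{657}{4} \approx -164.25$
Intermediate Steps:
$R = 361$ ($R = 361 + 0 = 361$)
$O{\left(H \right)} = H^{2}$
$q = 1018$
$L = -657$ ($L = 361 - 1018 = -657$)
$\frac{L}{O{\left(-2 \right)}} = \frac{1}{\left(-2\right)^{2}} \left(-657\right) = \frac{1}{4} \left(-657\right) = - \frac{657}{4}$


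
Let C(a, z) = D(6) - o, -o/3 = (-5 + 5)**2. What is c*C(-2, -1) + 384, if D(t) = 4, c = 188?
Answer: 1136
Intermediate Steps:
o = 0 (o = -3*(-5 + 5)**2 = -3*0**2 = -3*0 = 0)
C(a, z) = 4 (C(a, z) = 4 - 1*0 = 4 + 0 = 4)
c*C(-2, -1) + 384 = 188*4 + 384 = 752 + 384 = 1136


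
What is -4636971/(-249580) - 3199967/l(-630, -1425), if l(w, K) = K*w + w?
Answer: 168063582983/11195160480 ≈ 15.012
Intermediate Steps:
l(w, K) = w + K*w
-4636971/(-249580) - 3199967/l(-630, -1425) = -4636971/(-249580) - 3199967*(-1/(630*(1 - 1425))) = -4636971*(-1/249580) - 3199967/((-630*(-1424))) = 4636971/249580 - 3199967/897120 = 168063582983/11195160480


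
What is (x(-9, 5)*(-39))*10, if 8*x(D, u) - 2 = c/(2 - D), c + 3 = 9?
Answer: -1365/11 ≈ -124.09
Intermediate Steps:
c = 6 (c = -3 + 9 = 6)
x(D, u) = ¼ + 3/(4*(2 - D)) (x(D, u) = ¼ + (6/(2 - D))/8 = ¼ + 3/(4*(2 - D)))
(x(-9, 5)*(-39))*10 = (((-5 - 9)/(4*(-2 - 9)))*(-39))*10 = (((¼)*(-14)/(-11))*(-39))*10 = (((¼)*(-1/11)*(-14))*(-39))*10 = ((7/22)*(-39))*10 = -273/22*10 = -1365/11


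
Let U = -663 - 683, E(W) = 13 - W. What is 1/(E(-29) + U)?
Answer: -1/1304 ≈ -0.00076687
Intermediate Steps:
U = -1346
1/(E(-29) + U) = 1/((13 - 1*(-29)) - 1346) = 1/((13 + 29) - 1346) = 1/(42 - 1346) = 1/(-1304) = -1/1304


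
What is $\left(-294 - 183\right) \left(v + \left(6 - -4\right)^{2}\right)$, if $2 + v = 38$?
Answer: $-64872$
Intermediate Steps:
$v = 36$ ($v = -2 + 38 = 36$)
$\left(-294 - 183\right) \left(v + \left(6 - -4\right)^{2}\right) = \left(-294 - 183\right) \left(36 + \left(6 - -4\right)^{2}\right) = - 477 \left(36 + \left(6 + 4\right)^{2}\right) = - 477 \left(36 + 10^{2}\right) = - 477 \left(36 + 100\right) = \left(-477\right) 136 = -64872$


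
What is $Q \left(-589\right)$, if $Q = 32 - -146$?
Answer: $-104842$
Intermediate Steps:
$Q = 178$ ($Q = 32 + 146 = 178$)
$Q \left(-589\right) = 178 \left(-589\right) = -104842$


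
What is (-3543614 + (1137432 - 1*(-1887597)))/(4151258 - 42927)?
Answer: -518585/4108331 ≈ -0.12623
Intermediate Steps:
(-3543614 + (1137432 - 1*(-1887597)))/(4151258 - 42927) = (-3543614 + (1137432 + 1887597))/4108331 = (-3543614 + 3025029)*(1/4108331) = -518585*1/4108331 = -518585/4108331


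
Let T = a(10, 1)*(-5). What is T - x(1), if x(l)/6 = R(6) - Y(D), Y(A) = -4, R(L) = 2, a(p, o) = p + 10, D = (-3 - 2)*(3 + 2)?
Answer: -136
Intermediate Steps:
D = -25 (D = -5*5 = -25)
a(p, o) = 10 + p
x(l) = 36 (x(l) = 6*(2 - 1*(-4)) = 6*(2 + 4) = 6*6 = 36)
T = -100 (T = (10 + 10)*(-5) = 20*(-5) = -100)
T - x(1) = -100 - 1*36 = -100 - 36 = -136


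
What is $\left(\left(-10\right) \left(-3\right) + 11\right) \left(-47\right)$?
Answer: $-1927$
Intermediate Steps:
$\left(\left(-10\right) \left(-3\right) + 11\right) \left(-47\right) = \left(30 + 11\right) \left(-47\right) = 41 \left(-47\right) = -1927$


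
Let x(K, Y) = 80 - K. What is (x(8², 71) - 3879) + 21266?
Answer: 17403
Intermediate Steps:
(x(8², 71) - 3879) + 21266 = ((80 - 1*8²) - 3879) + 21266 = ((80 - 1*64) - 3879) + 21266 = ((80 - 64) - 3879) + 21266 = (16 - 3879) + 21266 = -3863 + 21266 = 17403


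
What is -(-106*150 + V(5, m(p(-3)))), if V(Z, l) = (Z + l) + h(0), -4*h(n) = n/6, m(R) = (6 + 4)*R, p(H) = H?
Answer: 15925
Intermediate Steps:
m(R) = 10*R
h(n) = -n/24 (h(n) = -n/(4*6) = -n/24)
V(Z, l) = Z + l (V(Z, l) = (Z + l) - 1/24*0 = (Z + l) + 0 = Z + l)
-(-106*150 + V(5, m(p(-3)))) = -(-106*150 + (5 + 10*(-3))) = -(-15900 + (5 - 30)) = -(-15900 - 25) = -1*(-15925) = 15925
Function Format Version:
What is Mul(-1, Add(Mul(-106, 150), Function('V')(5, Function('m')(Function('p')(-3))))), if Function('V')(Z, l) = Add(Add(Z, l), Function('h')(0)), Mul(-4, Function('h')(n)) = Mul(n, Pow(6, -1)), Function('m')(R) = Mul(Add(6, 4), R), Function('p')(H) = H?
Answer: 15925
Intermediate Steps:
Function('m')(R) = Mul(10, R)
Function('h')(n) = Mul(Rational(-1, 24), n) (Function('h')(n) = Mul(Rational(-1, 4), Mul(n, Pow(6, -1))) = Mul(Rational(-1, 4), Mul(n, Rational(1, 6))) = Mul(Rational(-1, 4), Mul(Rational(1, 6), n)) = Mul(Rational(-1, 24), n))
Function('V')(Z, l) = Add(Z, l) (Function('V')(Z, l) = Add(Add(Z, l), Mul(Rational(-1, 24), 0)) = Add(Add(Z, l), 0) = Add(Z, l))
Mul(-1, Add(Mul(-106, 150), Function('V')(5, Function('m')(Function('p')(-3))))) = Mul(-1, Add(Mul(-106, 150), Add(5, Mul(10, -3)))) = Mul(-1, Add(-15900, Add(5, -30))) = Mul(-1, Add(-15900, -25)) = Mul(-1, -15925) = 15925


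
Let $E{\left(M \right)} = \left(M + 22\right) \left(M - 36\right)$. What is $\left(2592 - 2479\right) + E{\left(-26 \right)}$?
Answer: $361$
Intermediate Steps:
$E{\left(M \right)} = \left(-36 + M\right) \left(22 + M\right)$ ($E{\left(M \right)} = \left(22 + M\right) \left(-36 + M\right) = \left(-36 + M\right) \left(22 + M\right)$)
$\left(2592 - 2479\right) + E{\left(-26 \right)} = \left(2592 - 2479\right) - \left(428 - 676\right) = 113 + \left(-792 + 676 + 364\right) = 113 + 248 = 361$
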